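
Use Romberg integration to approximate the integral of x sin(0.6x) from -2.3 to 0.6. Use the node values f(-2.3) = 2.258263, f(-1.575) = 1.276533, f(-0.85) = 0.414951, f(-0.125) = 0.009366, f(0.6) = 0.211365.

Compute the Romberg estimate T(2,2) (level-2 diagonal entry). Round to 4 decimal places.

T(0,0) (trapezoid, 1 panel, h=2.9000): 3.580961
T(1,0) (trapezoid, 2 panels, h=1.4500): 2.392159
T(2,0) (trapezoid, 4 panels, h=0.7250): 2.128356
T(1,1) = 2.392159 + (2.392159 − 3.580961)/3 = 1.995892
T(2,1) = 2.128356 + (2.128356 − 2.392159)/3 = 2.040422
T(2,2) = 2.040422 + (2.040422 − 1.995892)/15 = 2.043391

2.0434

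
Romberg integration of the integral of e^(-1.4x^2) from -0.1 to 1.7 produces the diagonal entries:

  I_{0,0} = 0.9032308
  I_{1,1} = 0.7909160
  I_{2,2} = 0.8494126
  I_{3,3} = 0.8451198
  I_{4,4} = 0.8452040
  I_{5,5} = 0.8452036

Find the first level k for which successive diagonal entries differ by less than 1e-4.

|I_{1,1} − I_{0,0}| = 0.1123148 ≥ 1e-4
|I_{2,2} − I_{1,1}| = 0.0584966 ≥ 1e-4
|I_{3,3} − I_{2,2}| = 0.0042928 ≥ 1e-4
|I_{4,4} − I_{3,3}| = 0.0000842 < 1e-4

k = 4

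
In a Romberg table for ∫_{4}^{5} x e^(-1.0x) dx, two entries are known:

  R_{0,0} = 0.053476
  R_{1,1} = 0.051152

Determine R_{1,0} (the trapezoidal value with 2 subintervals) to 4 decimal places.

0.0517

From R_{1,1} = (4·R_{1,0} − R_{0,0})/3, solve for R_{1,0}:
4·R_{1,0} = 3·0.051152 + 0.053476 = 0.206932
R_{1,0} = 0.051733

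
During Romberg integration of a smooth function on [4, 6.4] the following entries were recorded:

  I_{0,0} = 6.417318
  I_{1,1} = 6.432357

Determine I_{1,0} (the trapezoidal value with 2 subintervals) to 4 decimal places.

From I_{1,1} = (4·I_{1,0} − I_{0,0})/3, solve for I_{1,0}:
4·I_{1,0} = 3·6.432357 + 6.417318 = 25.714389
I_{1,0} = 6.428597

6.4286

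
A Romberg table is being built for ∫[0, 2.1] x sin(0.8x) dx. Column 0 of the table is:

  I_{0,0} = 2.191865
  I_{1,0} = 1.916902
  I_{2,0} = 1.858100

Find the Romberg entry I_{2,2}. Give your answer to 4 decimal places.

I_{1,1} = 1.916902 + (1.916902 − 2.191865)/3 = 1.825248
I_{2,1} = 1.858100 + (1.858100 − 1.916902)/3 = 1.838499
I_{2,2} = (16·1.838499 − 1.825248) / 15 = 1.839382

1.8394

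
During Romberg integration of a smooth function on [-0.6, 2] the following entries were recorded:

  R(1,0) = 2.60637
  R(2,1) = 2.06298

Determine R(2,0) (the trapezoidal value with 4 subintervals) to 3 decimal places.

2.199

From R(2,1) = (4·R(2,0) − R(1,0))/3, solve for R(2,0):
4·R(2,0) = 3·2.06298 + 2.60637 = 8.79531
R(2,0) = 2.19883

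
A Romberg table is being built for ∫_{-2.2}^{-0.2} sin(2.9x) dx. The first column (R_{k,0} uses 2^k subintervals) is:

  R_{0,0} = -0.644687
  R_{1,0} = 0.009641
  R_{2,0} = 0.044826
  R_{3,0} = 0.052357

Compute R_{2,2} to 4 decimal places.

R_{1,1} = (4·0.009641 − (-0.644687)) / 3 = 0.227750
R_{2,1} = 0.044826 + (0.044826 − 0.009641)/3 = 0.056554
R_{2,2} = 0.056554 + (0.056554 − 0.227750)/15 = 0.045141
(Column j=1 coincides with Simpson's rule on the same nodes.)

0.0451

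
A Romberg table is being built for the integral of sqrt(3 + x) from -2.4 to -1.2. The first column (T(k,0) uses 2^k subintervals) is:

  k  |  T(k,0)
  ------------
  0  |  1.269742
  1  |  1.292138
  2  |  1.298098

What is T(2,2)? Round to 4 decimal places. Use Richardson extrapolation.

Richardson extrapolation on the trapezoidal column (denominator 4−1=3):
T(1,1) = 1.292138 + (1.292138 − 1.269742)/3 = 1.299603
T(2,1) = (4·1.298098 − 1.292138) / 3 = 1.300085
T(2,2) = (16·1.300085 − 1.299603) / 15 = 1.300117
(Column j=1 coincides with Simpson's rule on the same nodes.)

1.3001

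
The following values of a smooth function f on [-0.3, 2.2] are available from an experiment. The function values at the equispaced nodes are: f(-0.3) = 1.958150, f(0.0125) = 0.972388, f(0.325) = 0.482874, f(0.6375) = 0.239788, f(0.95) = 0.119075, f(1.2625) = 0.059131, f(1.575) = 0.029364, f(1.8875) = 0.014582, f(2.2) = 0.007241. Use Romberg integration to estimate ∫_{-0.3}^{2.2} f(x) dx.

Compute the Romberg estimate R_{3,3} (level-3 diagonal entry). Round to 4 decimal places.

R_{0,0} (trapezoid, 1 panel, h=2.5000): 2.456739
R_{1,0} (trapezoid, 2 panels, h=1.2500): 1.377213
R_{2,0} (trapezoid, 4 panels, h=0.6250): 1.008755
R_{3,0} (trapezoid, 8 panels, h=0.3125): 0.906218
R_{1,1} = 1.377213 + (1.377213 − 2.456739)/3 = 1.017371
R_{2,1} = 1.008755 + (1.008755 − 1.377213)/3 = 0.885936
R_{3,1} = 0.906218 + (0.906218 − 1.008755)/3 = 0.872039
R_{2,2} = 0.885936 + (0.885936 − 1.017371)/15 = 0.877174
R_{3,2} = 0.872039 + (0.872039 − 0.885936)/15 = 0.871113
R_{3,3} = 0.871113 + (0.871113 − 0.877174)/63 = 0.871017

0.8710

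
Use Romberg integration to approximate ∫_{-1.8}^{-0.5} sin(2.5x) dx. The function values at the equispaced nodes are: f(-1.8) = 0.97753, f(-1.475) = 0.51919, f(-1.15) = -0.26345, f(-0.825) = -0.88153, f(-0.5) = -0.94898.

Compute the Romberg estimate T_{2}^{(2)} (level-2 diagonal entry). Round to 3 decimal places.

T_{0}^{(0)} (trapezoid, 1 panel, h=1.3000): 0.01856
T_{1}^{(0)} (trapezoid, 2 panels, h=0.6500): -0.16196
T_{2}^{(0)} (trapezoid, 4 panels, h=0.3250): -0.19874
T_{1}^{(1)} = -0.16196 + (-0.16196 − 0.01856)/3 = -0.22213
T_{2}^{(1)} = -0.19874 + (-0.19874 − (-0.16196))/3 = -0.21100
T_{2}^{(2)} = -0.21100 + (-0.21100 − (-0.22213))/15 = -0.21026

-0.210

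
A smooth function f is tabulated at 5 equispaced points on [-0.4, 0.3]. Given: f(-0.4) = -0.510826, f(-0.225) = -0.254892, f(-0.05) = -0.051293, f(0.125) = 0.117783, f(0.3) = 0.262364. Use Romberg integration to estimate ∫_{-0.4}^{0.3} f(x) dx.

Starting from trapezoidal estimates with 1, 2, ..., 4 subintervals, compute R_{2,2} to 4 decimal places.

R_{0,0} (trapezoid, 1 panel, h=0.7000): -0.086962
R_{1,0} (trapezoid, 2 panels, h=0.3500): -0.061433
R_{2,0} (trapezoid, 4 panels, h=0.1750): -0.054711
R_{1,1} = -0.061433 + (-0.061433 − (-0.086962))/3 = -0.052923
R_{2,1} = -0.054711 + (-0.054711 − (-0.061433))/3 = -0.052470
R_{2,2} = -0.052470 + (-0.052470 − (-0.052923))/15 = -0.052440

-0.0524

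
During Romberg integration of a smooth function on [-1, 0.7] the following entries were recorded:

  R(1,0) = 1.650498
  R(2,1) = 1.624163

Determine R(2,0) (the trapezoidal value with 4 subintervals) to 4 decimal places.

1.6307

From R(2,1) = (4·R(2,0) − R(1,0))/3, solve for R(2,0):
4·R(2,0) = 3·1.624163 + 1.650498 = 6.522987
R(2,0) = 1.630747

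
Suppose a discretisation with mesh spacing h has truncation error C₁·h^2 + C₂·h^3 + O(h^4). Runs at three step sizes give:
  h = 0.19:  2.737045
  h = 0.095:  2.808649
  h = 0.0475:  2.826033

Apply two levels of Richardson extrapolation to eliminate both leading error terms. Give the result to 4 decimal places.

First eliminate the h^2 term (factor 2^2 = 4):
  B₁ = (4·2.808649 − 2.737045)/3 = 2.832517
  B₂ = (4·2.826033 − 2.808649)/3 = 2.831828
Then eliminate the h^3 term (factor 2^3 = 8):
  (8·2.831828 − 2.832517)/7 = 2.831730

2.8317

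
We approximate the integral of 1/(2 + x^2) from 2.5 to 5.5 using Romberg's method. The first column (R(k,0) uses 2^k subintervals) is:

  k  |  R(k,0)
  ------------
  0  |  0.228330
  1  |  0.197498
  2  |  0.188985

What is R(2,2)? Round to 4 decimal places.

Richardson extrapolation on the trapezoidal column (denominator 4−1=3):
R(1,1) = (4·0.197498 − 0.228330) / 3 = 0.187221
R(2,1) = (4·0.188985 − 0.197498) / 3 = 0.186147
R(2,2) = 0.186147 + (0.186147 − 0.187221)/15 = 0.186075

0.1861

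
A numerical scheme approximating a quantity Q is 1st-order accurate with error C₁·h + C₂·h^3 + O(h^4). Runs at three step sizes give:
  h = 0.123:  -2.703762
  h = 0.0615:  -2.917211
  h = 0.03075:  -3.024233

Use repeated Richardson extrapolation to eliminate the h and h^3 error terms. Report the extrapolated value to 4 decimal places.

-3.1313

First eliminate the h term (factor 2^1 = 2):
  B₁ = (2·(-2.917211) − (-2.703762))/1 = -3.130660
  B₂ = (2·(-3.024233) − (-2.917211))/1 = -3.131255
Then eliminate the h^3 term (factor 2^3 = 8):
  (8·(-3.131255) − (-3.130660))/7 = -3.131340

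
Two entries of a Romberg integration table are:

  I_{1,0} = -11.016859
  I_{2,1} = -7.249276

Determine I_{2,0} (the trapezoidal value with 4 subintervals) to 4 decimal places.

From I_{2,1} = (4·I_{2,0} − I_{1,0})/3, solve for I_{2,0}:
4·I_{2,0} = 3·(-7.249276) + (-11.016859) = -32.764687
I_{2,0} = -8.191172

-8.1912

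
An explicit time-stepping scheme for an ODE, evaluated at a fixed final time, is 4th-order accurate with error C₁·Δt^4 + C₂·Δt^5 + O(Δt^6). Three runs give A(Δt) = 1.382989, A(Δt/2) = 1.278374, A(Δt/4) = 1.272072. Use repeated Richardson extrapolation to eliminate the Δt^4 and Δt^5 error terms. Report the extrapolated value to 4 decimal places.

First eliminate the Δt^4 term (factor 2^4 = 16):
  B₁ = (16·1.278374 − 1.382989)/15 = 1.271400
  B₂ = (16·1.272072 − 1.278374)/15 = 1.271652
Then eliminate the Δt^5 term (factor 2^5 = 32):
  (32·1.271652 − 1.271400)/31 = 1.271660

1.2717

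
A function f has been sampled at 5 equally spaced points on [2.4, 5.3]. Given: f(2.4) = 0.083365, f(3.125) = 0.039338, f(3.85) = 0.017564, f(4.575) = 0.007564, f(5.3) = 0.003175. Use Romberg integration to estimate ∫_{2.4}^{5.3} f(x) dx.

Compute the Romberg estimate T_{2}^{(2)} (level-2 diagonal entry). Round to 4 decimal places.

0.0747

T_{0}^{(0)} (trapezoid, 1 panel, h=2.9000): 0.125483
T_{1}^{(0)} (trapezoid, 2 panels, h=1.4500): 0.088209
T_{2}^{(0)} (trapezoid, 4 panels, h=0.7250): 0.078109
T_{1}^{(1)} = 0.088209 + (0.088209 − 0.125483)/3 = 0.075784
T_{2}^{(1)} = 0.078109 + (0.078109 − 0.088209)/3 = 0.074742
T_{2}^{(2)} = 0.074742 + (0.074742 − 0.075784)/15 = 0.074673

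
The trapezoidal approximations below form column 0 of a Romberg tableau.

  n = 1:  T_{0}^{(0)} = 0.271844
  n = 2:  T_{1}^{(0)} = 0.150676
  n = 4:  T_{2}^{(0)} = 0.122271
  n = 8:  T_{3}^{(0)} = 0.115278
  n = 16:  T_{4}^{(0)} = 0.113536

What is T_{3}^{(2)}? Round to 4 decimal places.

0.1130

Richardson extrapolation on the trapezoidal column (denominator 4−1=3):
T_{2}^{(1)} = 0.122271 + (0.122271 − 0.150676)/3 = 0.112803
T_{3}^{(1)} = (4·0.115278 − 0.122271) / 3 = 0.112947
T_{3}^{(2)} = 0.112947 + (0.112947 − 0.112803)/15 = 0.112957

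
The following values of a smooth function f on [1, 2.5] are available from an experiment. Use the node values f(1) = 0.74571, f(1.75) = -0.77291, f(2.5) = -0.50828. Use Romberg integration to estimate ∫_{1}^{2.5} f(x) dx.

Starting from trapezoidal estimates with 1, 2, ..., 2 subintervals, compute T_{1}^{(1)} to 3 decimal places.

-0.714

T_{0}^{(0)} (trapezoid, 1 panel, h=1.5000): 0.17807
T_{1}^{(0)} (trapezoid, 2 panels, h=0.7500): -0.49065
T_{1}^{(1)} = -0.49065 + (-0.49065 − 0.17807)/3 = -0.71356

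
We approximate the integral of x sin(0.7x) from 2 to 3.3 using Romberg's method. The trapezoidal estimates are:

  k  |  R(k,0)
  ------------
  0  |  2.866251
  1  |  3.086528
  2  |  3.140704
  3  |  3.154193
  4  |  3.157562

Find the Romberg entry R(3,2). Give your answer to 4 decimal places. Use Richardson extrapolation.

Richardson extrapolation on the trapezoidal column (denominator 4−1=3):
R(2,1) = 3.140704 + (3.140704 − 3.086528)/3 = 3.158763
R(3,1) = 3.154193 + (3.154193 − 3.140704)/3 = 3.158689
R(3,2) = 3.158689 + (3.158689 − 3.158763)/15 = 3.158684

3.1587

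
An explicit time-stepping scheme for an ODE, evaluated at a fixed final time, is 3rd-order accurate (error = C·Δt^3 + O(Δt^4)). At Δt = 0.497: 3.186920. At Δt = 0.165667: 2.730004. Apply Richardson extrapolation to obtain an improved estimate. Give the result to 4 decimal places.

2.7124

The leading error scales as Δt^3; refining by a factor of 3 reduces it by 3^3 = 27.
Extrapolated value = (27·A(Δt/3) − A(Δt)) / (27 − 1)
= (27·2.730004 − 3.186920) / 26
= 70.523188 / 26 = 2.712430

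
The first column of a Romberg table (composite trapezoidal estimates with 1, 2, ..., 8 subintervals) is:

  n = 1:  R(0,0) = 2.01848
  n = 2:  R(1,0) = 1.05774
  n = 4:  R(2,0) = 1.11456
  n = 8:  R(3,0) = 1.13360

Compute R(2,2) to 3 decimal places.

R(1,1) = 1.05774 + (1.05774 − 2.01848)/3 = 0.73749
R(2,1) = (4·1.11456 − 1.05774) / 3 = 1.13350
R(2,2) = 1.13350 + (1.13350 − 0.73749)/15 = 1.15990

1.160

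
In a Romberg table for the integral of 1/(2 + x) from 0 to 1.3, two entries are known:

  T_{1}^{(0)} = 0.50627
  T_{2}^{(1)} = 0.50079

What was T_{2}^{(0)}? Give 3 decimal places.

0.502

From T_{2}^{(1)} = (4·T_{2}^{(0)} − T_{1}^{(0)})/3, solve for T_{2}^{(0)}:
4·T_{2}^{(0)} = 3·0.50079 + 0.50627 = 2.00864
T_{2}^{(0)} = 0.50216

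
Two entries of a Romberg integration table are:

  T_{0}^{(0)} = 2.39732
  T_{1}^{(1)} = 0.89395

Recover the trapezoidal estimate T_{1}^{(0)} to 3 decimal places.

1.270

From T_{1}^{(1)} = (4·T_{1}^{(0)} − T_{0}^{(0)})/3, solve for T_{1}^{(0)}:
4·T_{1}^{(0)} = 3·0.89395 + 2.39732 = 5.07917
T_{1}^{(0)} = 1.26979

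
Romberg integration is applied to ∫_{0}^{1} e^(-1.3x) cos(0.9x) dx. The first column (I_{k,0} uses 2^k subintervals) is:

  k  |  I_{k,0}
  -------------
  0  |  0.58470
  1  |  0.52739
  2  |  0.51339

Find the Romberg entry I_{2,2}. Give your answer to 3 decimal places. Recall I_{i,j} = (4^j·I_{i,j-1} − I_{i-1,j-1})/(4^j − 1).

I_{1,1} = (4·0.52739 − 0.58470) / 3 = 0.50829
I_{2,1} = 0.51339 + (0.51339 − 0.52739)/3 = 0.50872
I_{2,2} = 0.50872 + (0.50872 − 0.50829)/15 = 0.50875

0.509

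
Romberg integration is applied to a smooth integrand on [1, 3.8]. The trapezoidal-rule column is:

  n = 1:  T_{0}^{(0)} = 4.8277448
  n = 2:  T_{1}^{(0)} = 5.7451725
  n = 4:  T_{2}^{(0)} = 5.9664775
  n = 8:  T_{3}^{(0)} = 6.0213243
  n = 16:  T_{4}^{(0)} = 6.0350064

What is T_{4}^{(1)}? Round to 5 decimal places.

Richardson extrapolation on the trapezoidal column (denominator 4−1=3):
T_{4}^{(1)} = (4·6.0350064 − 6.0213243) / 3 = 6.0395671

6.03957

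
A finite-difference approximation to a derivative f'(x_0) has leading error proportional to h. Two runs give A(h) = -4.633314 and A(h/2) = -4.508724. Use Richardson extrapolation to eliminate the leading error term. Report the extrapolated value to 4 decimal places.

The leading error scales as h; refining by a factor of 2 reduces it by 2^1 = 2.
Extrapolated value = (2·A(h/2) − A(h)) / (2 − 1)
= (2·(-4.508724) − (-4.633314)) / 1
= -4.384134 / 1 = -4.384134

-4.3841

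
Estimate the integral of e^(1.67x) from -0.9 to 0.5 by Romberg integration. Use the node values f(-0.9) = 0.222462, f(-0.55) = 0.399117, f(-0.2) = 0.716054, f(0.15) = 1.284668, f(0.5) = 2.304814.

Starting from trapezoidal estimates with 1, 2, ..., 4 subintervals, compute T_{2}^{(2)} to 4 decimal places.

T_{0}^{(0)} (trapezoid, 1 panel, h=1.4000): 1.769093
T_{1}^{(0)} (trapezoid, 2 panels, h=0.7000): 1.385784
T_{2}^{(0)} (trapezoid, 4 panels, h=0.3500): 1.282217
T_{1}^{(1)} = 1.385784 + (1.385784 − 1.769093)/3 = 1.258014
T_{2}^{(1)} = 1.282217 + (1.282217 − 1.385784)/3 = 1.247695
T_{2}^{(2)} = 1.247695 + (1.247695 − 1.258014)/15 = 1.247007

1.2470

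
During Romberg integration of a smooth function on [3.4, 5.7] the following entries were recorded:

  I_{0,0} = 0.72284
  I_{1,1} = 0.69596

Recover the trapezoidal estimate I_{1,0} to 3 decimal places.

From I_{1,1} = (4·I_{1,0} − I_{0,0})/3, solve for I_{1,0}:
4·I_{1,0} = 3·0.69596 + 0.72284 = 2.81072
I_{1,0} = 0.70268

0.703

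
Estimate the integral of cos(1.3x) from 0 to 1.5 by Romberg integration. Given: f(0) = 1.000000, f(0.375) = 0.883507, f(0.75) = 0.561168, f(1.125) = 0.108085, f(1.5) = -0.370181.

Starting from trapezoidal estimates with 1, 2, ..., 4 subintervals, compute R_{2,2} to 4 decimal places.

0.7146

R_{0,0} (trapezoid, 1 panel, h=1.5000): 0.472364
R_{1,0} (trapezoid, 2 panels, h=0.7500): 0.657058
R_{2,0} (trapezoid, 4 panels, h=0.3750): 0.700376
R_{1,1} = 0.657058 + (0.657058 − 0.472364)/3 = 0.718623
R_{2,1} = 0.700376 + (0.700376 − 0.657058)/3 = 0.714815
R_{2,2} = 0.714815 + (0.714815 − 0.718623)/15 = 0.714561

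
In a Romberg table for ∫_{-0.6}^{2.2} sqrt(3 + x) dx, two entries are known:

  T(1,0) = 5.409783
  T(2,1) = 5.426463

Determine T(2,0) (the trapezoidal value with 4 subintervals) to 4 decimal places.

5.4223

From T(2,1) = (4·T(2,0) − T(1,0))/3, solve for T(2,0):
4·T(2,0) = 3·5.426463 + 5.409783 = 21.689172
T(2,0) = 5.422293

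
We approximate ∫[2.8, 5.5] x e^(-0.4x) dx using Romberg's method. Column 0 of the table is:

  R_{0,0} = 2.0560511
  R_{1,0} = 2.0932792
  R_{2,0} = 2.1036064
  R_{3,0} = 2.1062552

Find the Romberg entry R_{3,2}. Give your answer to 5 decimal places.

2.10714

Richardson extrapolation on the trapezoidal column (denominator 4−1=3):
R_{2,1} = (4·2.1036064 − 2.0932792) / 3 = 2.1070488
R_{3,1} = 2.1062552 + (2.1062552 − 2.1036064)/3 = 2.1071381
R_{3,2} = (16·2.1071381 − 2.1070488) / 15 = 2.1071441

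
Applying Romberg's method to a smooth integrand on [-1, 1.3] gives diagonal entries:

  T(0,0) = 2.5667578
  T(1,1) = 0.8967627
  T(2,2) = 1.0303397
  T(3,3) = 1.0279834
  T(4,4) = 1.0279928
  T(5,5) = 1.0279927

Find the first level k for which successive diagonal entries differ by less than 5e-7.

|T(1,1) − T(0,0)| = 1.6699951 ≥ 5e-7
|T(2,2) − T(1,1)| = 0.1335770 ≥ 5e-7
|T(3,3) − T(2,2)| = 0.0023563 ≥ 5e-7
|T(4,4) − T(3,3)| = 0.0000094 ≥ 5e-7
|T(5,5) − T(4,4)| = 0.0000001 < 5e-7

k = 5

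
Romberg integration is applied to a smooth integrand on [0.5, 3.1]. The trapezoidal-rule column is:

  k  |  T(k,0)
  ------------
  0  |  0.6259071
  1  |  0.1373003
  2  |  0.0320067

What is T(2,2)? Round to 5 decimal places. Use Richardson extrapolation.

Richardson extrapolation on the trapezoidal column (denominator 4−1=3):
T(1,1) = (4·0.1373003 − 0.6259071) / 3 = -0.0255686
T(2,1) = (4·0.0320067 − 0.1373003) / 3 = -0.0030912
T(2,2) = -0.0030912 + (-0.0030912 − (-0.0255686))/15 = -0.0015927

-0.00159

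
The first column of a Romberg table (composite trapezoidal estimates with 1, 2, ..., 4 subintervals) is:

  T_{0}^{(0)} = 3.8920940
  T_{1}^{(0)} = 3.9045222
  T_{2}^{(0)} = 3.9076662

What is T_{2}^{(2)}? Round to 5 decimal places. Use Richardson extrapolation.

Richardson extrapolation on the trapezoidal column (denominator 4−1=3):
T_{1}^{(1)} = (4·3.9045222 − 3.8920940) / 3 = 3.9086649
T_{2}^{(1)} = 3.9076662 + (3.9076662 − 3.9045222)/3 = 3.9087142
T_{2}^{(2)} = 3.9087142 + (3.9087142 − 3.9086649)/15 = 3.9087175

3.90872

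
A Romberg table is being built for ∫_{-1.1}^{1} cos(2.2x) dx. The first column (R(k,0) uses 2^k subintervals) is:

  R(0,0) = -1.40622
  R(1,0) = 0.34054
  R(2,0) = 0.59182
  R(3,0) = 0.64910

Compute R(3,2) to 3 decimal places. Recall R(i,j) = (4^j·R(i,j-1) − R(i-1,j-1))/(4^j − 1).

R(2,1) = 0.59182 + (0.59182 − 0.34054)/3 = 0.67558
R(3,1) = 0.64910 + (0.64910 − 0.59182)/3 = 0.66819
R(3,2) = 0.66819 + (0.66819 − 0.67558)/15 = 0.66770

0.668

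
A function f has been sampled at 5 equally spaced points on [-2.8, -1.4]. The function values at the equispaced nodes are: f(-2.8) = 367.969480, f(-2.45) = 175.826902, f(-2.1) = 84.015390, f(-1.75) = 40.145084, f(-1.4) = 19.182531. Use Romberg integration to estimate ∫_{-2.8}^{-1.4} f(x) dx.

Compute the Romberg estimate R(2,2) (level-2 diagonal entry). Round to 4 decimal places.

R(0,0) (trapezoid, 1 panel, h=1.4000): 271.006408
R(1,0) (trapezoid, 2 panels, h=0.7000): 194.313977
R(2,0) (trapezoid, 4 panels, h=0.3500): 172.747184
R(1,1) = 194.313977 + (194.313977 − 271.006408)/3 = 168.749833
R(2,1) = 172.747184 + (172.747184 − 194.313977)/3 = 165.558253
R(2,2) = 165.558253 + (165.558253 − 168.749833)/15 = 165.345481

165.3455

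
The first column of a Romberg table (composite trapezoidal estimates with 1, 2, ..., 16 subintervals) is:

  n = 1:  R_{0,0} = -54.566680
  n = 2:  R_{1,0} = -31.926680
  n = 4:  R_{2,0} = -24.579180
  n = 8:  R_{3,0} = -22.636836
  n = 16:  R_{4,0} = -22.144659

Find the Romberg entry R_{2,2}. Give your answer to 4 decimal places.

-21.9800

R_{1,1} = -31.926680 + (-31.926680 − (-54.566680))/3 = -24.380013
R_{2,1} = (4·(-24.579180) − (-31.926680)) / 3 = -22.130013
R_{2,2} = -22.130013 + (-22.130013 − (-24.380013))/15 = -21.980013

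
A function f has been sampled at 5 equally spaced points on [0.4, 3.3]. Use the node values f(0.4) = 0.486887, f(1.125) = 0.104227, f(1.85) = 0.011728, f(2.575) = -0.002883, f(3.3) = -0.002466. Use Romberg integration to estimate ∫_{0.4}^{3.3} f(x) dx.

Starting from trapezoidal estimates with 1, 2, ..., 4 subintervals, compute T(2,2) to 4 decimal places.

0.2183

T(0,0) (trapezoid, 1 panel, h=2.9000): 0.702410
T(1,0) (trapezoid, 2 panels, h=1.4500): 0.368211
T(2,0) (trapezoid, 4 panels, h=0.7250): 0.257580
T(1,1) = 0.368211 + (0.368211 − 0.702410)/3 = 0.256811
T(2,1) = 0.257580 + (0.257580 − 0.368211)/3 = 0.220703
T(2,2) = 0.220703 + (0.220703 − 0.256811)/15 = 0.218296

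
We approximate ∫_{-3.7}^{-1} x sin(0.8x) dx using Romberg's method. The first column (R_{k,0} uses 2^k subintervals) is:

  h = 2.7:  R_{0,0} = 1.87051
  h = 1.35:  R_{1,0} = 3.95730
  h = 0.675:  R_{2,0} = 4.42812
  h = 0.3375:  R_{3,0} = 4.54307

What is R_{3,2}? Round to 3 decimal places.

Richardson extrapolation on the trapezoidal column (denominator 4−1=3):
R_{2,1} = 4.42812 + (4.42812 − 3.95730)/3 = 4.58506
R_{3,1} = 4.54307 + (4.54307 − 4.42812)/3 = 4.58139
R_{3,2} = 4.58139 + (4.58139 − 4.58506)/15 = 4.58115

4.581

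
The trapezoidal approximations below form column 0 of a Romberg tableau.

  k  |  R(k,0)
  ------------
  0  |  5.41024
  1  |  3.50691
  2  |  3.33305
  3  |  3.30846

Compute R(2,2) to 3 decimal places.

3.302

R(1,1) = (4·3.50691 − 5.41024) / 3 = 2.87247
R(2,1) = (4·3.33305 − 3.50691) / 3 = 3.27510
R(2,2) = (16·3.27510 − 2.87247) / 15 = 3.30194
(Column j=1 coincides with Simpson's rule on the same nodes.)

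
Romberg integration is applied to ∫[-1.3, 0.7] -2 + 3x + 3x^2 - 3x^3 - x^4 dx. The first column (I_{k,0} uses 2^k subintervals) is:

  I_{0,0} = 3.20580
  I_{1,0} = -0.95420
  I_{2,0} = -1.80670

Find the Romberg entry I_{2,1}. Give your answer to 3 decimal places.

I_{2,1} = (4·(-1.80670) − (-0.95420)) / 3 = -2.09087

-2.091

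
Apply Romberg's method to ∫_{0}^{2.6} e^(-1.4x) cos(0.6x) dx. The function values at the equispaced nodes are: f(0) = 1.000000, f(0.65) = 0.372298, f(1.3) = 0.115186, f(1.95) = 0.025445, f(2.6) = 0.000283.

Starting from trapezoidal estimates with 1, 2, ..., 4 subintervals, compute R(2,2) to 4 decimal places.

0.6099

R(0,0) (trapezoid, 1 panel, h=2.6000): 1.300368
R(1,0) (trapezoid, 2 panels, h=1.3000): 0.799926
R(2,0) (trapezoid, 4 panels, h=0.6500): 0.658496
R(1,1) = 0.799926 + (0.799926 − 1.300368)/3 = 0.633112
R(2,1) = 0.658496 + (0.658496 − 0.799926)/3 = 0.611353
R(2,2) = 0.611353 + (0.611353 − 0.633112)/15 = 0.609902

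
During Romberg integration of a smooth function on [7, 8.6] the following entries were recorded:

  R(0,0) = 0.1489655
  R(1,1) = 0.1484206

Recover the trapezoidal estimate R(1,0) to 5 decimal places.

0.14856

From R(1,1) = (4·R(1,0) − R(0,0))/3, solve for R(1,0):
4·R(1,0) = 3·0.1484206 + 0.1489655 = 0.5942273
R(1,0) = 0.1485568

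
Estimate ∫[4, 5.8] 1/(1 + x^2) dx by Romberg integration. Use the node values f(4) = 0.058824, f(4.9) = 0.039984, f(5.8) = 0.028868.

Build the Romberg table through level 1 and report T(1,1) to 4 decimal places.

T(0,0) (trapezoid, 1 panel, h=1.8000): 0.078923
T(1,0) (trapezoid, 2 panels, h=0.9000): 0.075447
T(1,1) = 0.075447 + (0.075447 − 0.078923)/3 = 0.074288

0.0743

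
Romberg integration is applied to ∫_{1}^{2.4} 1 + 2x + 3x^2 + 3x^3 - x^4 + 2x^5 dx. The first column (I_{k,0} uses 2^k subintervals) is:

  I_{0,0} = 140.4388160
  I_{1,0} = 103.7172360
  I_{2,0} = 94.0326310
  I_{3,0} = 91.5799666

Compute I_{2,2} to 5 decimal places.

90.75961

I_{1,1} = (4·103.7172360 − 140.4388160) / 3 = 91.4767093
I_{2,1} = (4·94.0326310 − 103.7172360) / 3 = 90.8044293
I_{2,2} = 90.8044293 + (90.8044293 − 91.4767093)/15 = 90.7596106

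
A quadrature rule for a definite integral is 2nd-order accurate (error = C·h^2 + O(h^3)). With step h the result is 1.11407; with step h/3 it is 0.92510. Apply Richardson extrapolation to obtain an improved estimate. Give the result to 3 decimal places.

0.901

Extrapolated value = (9·A(h/3) − A(h)) / (9 − 1)
= (9·0.92510 − 1.11407) / 8
= 7.21183 / 8 = 0.90148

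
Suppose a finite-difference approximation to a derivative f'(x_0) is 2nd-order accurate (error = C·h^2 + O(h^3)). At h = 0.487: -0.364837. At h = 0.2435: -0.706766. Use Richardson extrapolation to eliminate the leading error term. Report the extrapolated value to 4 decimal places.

-0.8207

The leading error scales as h^2; refining by a factor of 2 reduces it by 2^2 = 4.
Extrapolated value = (4·A(h/2) − A(h)) / (4 − 1)
= (4·(-0.706766) − (-0.364837)) / 3
= -2.462227 / 3 = -0.820742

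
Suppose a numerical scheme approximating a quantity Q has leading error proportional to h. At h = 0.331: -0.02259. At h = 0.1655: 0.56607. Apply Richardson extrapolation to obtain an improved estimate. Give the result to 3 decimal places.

Extrapolated value = (2·A(h/2) − A(h)) / (2 − 1)
= (2·0.56607 − (-0.02259)) / 1
= 1.15473 / 1 = 1.15473

1.155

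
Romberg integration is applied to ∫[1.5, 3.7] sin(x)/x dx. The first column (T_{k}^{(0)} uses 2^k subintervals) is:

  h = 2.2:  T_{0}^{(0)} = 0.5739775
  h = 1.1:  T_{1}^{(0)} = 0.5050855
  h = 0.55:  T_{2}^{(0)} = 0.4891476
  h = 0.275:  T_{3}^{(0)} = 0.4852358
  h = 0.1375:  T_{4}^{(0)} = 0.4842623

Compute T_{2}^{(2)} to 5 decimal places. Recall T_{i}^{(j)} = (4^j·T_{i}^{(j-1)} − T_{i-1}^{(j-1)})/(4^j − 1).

T_{1}^{(1)} = (4·0.5050855 − 0.5739775) / 3 = 0.4821215
T_{2}^{(1)} = 0.4891476 + (0.4891476 − 0.5050855)/3 = 0.4838350
T_{2}^{(2)} = (16·0.4838350 − 0.4821215) / 15 = 0.4839492

0.48395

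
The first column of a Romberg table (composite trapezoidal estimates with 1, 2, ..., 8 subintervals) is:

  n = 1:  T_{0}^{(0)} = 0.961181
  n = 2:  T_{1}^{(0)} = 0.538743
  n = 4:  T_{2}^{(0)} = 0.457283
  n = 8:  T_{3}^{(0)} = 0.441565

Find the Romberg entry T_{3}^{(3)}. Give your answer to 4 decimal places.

T_{1}^{(1)} = (4·0.538743 − 0.961181) / 3 = 0.397930
T_{2}^{(1)} = 0.457283 + (0.457283 − 0.538743)/3 = 0.430130
T_{3}^{(1)} = 0.441565 + (0.441565 − 0.457283)/3 = 0.436326
T_{2}^{(2)} = 0.430130 + (0.430130 − 0.397930)/15 = 0.432277
T_{3}^{(2)} = (16·0.436326 − 0.430130) / 15 = 0.436739
T_{3}^{(3)} = 0.436739 + (0.436739 − 0.432277)/63 = 0.436810

0.4368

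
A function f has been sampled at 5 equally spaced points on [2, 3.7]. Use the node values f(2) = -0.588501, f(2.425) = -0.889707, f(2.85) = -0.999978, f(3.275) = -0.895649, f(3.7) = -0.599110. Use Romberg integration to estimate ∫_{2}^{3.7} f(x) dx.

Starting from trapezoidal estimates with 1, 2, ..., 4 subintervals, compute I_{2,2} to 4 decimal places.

I_{0,0} (trapezoid, 1 panel, h=1.7000): -1.009469
I_{1,0} (trapezoid, 2 panels, h=0.8500): -1.354716
I_{2,0} (trapezoid, 4 panels, h=0.4250): -1.436134
I_{1,1} = -1.354716 + (-1.354716 − (-1.009469))/3 = -1.469798
I_{2,1} = -1.436134 + (-1.436134 − (-1.354716))/3 = -1.463273
I_{2,2} = -1.463273 + (-1.463273 − (-1.469798))/15 = -1.462838

-1.4628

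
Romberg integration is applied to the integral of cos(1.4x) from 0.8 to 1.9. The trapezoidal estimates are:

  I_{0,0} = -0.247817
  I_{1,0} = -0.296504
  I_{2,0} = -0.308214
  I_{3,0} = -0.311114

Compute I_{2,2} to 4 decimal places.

I_{1,1} = -0.296504 + (-0.296504 − (-0.247817))/3 = -0.312733
I_{2,1} = -0.308214 + (-0.308214 − (-0.296504))/3 = -0.312117
I_{2,2} = (16·(-0.312117) − (-0.312733)) / 15 = -0.312076

-0.3121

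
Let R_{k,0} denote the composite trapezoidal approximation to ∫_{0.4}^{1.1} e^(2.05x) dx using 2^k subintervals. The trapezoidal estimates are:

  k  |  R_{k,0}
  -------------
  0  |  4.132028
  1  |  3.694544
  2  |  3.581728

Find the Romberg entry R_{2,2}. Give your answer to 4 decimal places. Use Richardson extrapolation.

Richardson extrapolation on the trapezoidal column (denominator 4−1=3):
R_{1,1} = (4·3.694544 − 4.132028) / 3 = 3.548716
R_{2,1} = 3.581728 + (3.581728 − 3.694544)/3 = 3.544123
R_{2,2} = 3.544123 + (3.544123 − 3.548716)/15 = 3.543817

3.5438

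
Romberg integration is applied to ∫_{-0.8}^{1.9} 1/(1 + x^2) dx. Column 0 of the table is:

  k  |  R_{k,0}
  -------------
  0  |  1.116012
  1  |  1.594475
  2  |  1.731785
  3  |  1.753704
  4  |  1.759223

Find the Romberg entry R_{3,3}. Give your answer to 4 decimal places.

1.7596

Richardson extrapolation on the trapezoidal column (denominator 4−1=3):
R_{1,1} = (4·1.594475 − 1.116012) / 3 = 1.753963
R_{2,1} = 1.731785 + (1.731785 − 1.594475)/3 = 1.777555
R_{3,1} = (4·1.753704 − 1.731785) / 3 = 1.761010
R_{2,2} = 1.777555 + (1.777555 − 1.753963)/15 = 1.779128
R_{3,2} = 1.761010 + (1.761010 − 1.777555)/15 = 1.759907
R_{3,3} = (64·1.759907 − 1.779128) / 63 = 1.759602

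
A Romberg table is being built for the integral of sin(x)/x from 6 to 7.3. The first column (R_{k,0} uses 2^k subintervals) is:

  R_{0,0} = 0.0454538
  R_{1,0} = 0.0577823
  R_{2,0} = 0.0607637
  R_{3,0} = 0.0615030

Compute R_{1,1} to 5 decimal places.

R_{1,1} = (4·0.0577823 − 0.0454538) / 3 = 0.0618918
(Column j=1 coincides with Simpson's rule on the same nodes.)

0.06189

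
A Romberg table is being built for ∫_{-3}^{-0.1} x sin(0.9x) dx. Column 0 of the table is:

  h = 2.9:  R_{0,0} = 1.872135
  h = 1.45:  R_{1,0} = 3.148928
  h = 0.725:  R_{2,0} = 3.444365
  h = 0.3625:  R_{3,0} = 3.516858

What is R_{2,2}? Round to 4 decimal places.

3.5407

Richardson extrapolation on the trapezoidal column (denominator 4−1=3):
R_{1,1} = 3.148928 + (3.148928 − 1.872135)/3 = 3.574526
R_{2,1} = (4·3.444365 − 3.148928) / 3 = 3.542844
R_{2,2} = (16·3.542844 − 3.574526) / 15 = 3.540732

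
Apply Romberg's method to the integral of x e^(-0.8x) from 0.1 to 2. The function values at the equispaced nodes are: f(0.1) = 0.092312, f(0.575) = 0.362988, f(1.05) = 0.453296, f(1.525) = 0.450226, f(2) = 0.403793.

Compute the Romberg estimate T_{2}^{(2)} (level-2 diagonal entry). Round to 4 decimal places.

0.7375

T_{0}^{(0)} (trapezoid, 1 panel, h=1.9000): 0.471300
T_{1}^{(0)} (trapezoid, 2 panels, h=0.9500): 0.666281
T_{2}^{(0)} (trapezoid, 4 panels, h=0.4750): 0.719417
T_{1}^{(1)} = 0.666281 + (0.666281 − 0.471300)/3 = 0.731275
T_{2}^{(1)} = 0.719417 + (0.719417 − 0.666281)/3 = 0.737129
T_{2}^{(2)} = 0.737129 + (0.737129 − 0.731275)/15 = 0.737519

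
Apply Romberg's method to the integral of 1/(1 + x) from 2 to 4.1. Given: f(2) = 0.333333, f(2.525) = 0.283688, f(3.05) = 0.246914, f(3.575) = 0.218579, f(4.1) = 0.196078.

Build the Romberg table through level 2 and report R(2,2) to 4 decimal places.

0.5306

R(0,0) (trapezoid, 1 panel, h=2.1000): 0.555882
R(1,0) (trapezoid, 2 panels, h=1.0500): 0.537200
R(2,0) (trapezoid, 4 panels, h=0.5250): 0.532290
R(1,1) = 0.537200 + (0.537200 − 0.555882)/3 = 0.530973
R(2,1) = 0.532290 + (0.532290 − 0.537200)/3 = 0.530653
R(2,2) = 0.530653 + (0.530653 − 0.530973)/15 = 0.530632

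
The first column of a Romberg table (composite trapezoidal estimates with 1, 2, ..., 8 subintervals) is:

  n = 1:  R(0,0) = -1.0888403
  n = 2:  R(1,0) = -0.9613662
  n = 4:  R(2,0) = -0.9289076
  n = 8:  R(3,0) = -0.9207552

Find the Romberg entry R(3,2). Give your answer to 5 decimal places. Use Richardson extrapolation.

-0.91803

R(2,1) = -0.9289076 + (-0.9289076 − (-0.9613662))/3 = -0.9180881
R(3,1) = -0.9207552 + (-0.9207552 − (-0.9289076))/3 = -0.9180377
R(3,2) = (16·(-0.9180377) − (-0.9180881)) / 15 = -0.9180343
(Column j=1 coincides with Simpson's rule on the same nodes.)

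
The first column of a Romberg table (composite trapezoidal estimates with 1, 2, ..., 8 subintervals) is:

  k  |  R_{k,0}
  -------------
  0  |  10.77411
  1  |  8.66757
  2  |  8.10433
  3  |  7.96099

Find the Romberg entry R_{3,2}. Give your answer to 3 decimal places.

Richardson extrapolation on the trapezoidal column (denominator 4−1=3):
R_{2,1} = 8.10433 + (8.10433 − 8.66757)/3 = 7.91658
R_{3,1} = 7.96099 + (7.96099 − 8.10433)/3 = 7.91321
R_{3,2} = 7.91321 + (7.91321 − 7.91658)/15 = 7.91299
(Column j=1 coincides with Simpson's rule on the same nodes.)

7.913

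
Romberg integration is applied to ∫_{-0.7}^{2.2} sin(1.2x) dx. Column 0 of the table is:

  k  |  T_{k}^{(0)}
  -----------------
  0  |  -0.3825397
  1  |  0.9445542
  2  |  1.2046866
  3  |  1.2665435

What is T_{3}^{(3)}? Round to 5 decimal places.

Richardson extrapolation on the trapezoidal column (denominator 4−1=3):
T_{1}^{(1)} = 0.9445542 + (0.9445542 − (-0.3825397))/3 = 1.3869188
T_{2}^{(1)} = (4·1.2046866 − 0.9445542) / 3 = 1.2913974
T_{3}^{(1)} = 1.2665435 + (1.2665435 − 1.2046866)/3 = 1.2871625
T_{2}^{(2)} = 1.2913974 + (1.2913974 − 1.3869188)/15 = 1.2850293
T_{3}^{(2)} = 1.2871625 + (1.2871625 − 1.2913974)/15 = 1.2868802
T_{3}^{(3)} = 1.2868802 + (1.2868802 − 1.2850293)/63 = 1.2869096

1.28691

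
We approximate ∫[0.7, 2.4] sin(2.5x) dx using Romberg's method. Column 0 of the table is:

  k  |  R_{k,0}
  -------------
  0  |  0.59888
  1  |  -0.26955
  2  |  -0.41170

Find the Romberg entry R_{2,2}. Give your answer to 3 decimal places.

R_{1,1} = (4·(-0.26955) − 0.59888) / 3 = -0.55903
R_{2,1} = (4·(-0.41170) − (-0.26955)) / 3 = -0.45908
R_{2,2} = (16·(-0.45908) − (-0.55903)) / 15 = -0.45242

-0.452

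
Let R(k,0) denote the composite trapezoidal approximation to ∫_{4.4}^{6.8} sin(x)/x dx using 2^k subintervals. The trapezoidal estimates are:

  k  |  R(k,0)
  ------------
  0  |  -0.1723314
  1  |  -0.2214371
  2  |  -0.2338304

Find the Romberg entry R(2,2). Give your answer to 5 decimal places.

-0.23797

Richardson extrapolation on the trapezoidal column (denominator 4−1=3):
R(1,1) = -0.2214371 + (-0.2214371 − (-0.1723314))/3 = -0.2378057
R(2,1) = -0.2338304 + (-0.2338304 − (-0.2214371))/3 = -0.2379615
R(2,2) = (16·(-0.2379615) − (-0.2378057)) / 15 = -0.2379719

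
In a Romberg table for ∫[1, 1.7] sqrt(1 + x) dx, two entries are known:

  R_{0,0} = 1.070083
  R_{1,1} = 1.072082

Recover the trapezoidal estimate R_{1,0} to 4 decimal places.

1.0716

From R_{1,1} = (4·R_{1,0} − R_{0,0})/3, solve for R_{1,0}:
4·R_{1,0} = 3·1.072082 + 1.070083 = 4.286329
R_{1,0} = 1.071582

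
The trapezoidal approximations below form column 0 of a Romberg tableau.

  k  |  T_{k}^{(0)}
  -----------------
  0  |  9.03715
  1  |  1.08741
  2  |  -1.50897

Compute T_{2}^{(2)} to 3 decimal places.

-2.429

Richardson extrapolation on the trapezoidal column (denominator 4−1=3):
T_{1}^{(1)} = 1.08741 + (1.08741 − 9.03715)/3 = -1.56250
T_{2}^{(1)} = (4·(-1.50897) − 1.08741) / 3 = -2.37443
T_{2}^{(2)} = -2.37443 + (-2.37443 − (-1.56250))/15 = -2.42856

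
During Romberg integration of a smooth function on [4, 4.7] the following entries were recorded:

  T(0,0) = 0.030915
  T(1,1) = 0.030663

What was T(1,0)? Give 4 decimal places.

From T(1,1) = (4·T(1,0) − T(0,0))/3, solve for T(1,0):
4·T(1,0) = 3·0.030663 + 0.030915 = 0.122904
T(1,0) = 0.030726

0.0307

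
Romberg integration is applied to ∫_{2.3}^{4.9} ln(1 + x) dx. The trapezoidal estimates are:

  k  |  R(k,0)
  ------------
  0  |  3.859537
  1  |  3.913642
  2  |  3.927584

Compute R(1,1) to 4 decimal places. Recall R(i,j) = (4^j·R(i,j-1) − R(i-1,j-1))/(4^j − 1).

Richardson extrapolation on the trapezoidal column (denominator 4−1=3):
R(1,1) = (4·3.913642 − 3.859537) / 3 = 3.931677

3.9317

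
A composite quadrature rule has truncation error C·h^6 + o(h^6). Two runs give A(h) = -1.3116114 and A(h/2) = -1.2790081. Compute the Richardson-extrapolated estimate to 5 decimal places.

The leading error scales as h^6; refining by a factor of 2 reduces it by 2^6 = 64.
Extrapolated value = (64·A(h/2) − A(h)) / (64 − 1)
= (64·(-1.2790081) − (-1.3116114)) / 63
= -80.5449070 / 63 = -1.2784906

-1.27849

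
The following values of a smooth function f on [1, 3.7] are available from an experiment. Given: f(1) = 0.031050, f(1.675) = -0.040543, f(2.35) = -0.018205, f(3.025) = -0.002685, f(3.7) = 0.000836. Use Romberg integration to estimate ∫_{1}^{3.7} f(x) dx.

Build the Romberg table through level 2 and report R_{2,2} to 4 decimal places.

-0.0414

R_{0,0} (trapezoid, 1 panel, h=2.7000): 0.043046
R_{1,0} (trapezoid, 2 panels, h=1.3500): -0.003054
R_{2,0} (trapezoid, 4 panels, h=0.6750): -0.030706
R_{1,1} = -0.003054 + (-0.003054 − 0.043046)/3 = -0.018421
R_{2,1} = -0.030706 + (-0.030706 − (-0.003054))/3 = -0.039923
R_{2,2} = -0.039923 + (-0.039923 − (-0.018421))/15 = -0.041356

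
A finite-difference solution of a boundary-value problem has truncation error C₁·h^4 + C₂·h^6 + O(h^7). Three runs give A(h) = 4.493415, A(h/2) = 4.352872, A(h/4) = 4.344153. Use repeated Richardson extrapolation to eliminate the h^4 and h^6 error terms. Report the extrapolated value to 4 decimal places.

4.3436

First eliminate the h^4 term (factor 2^4 = 16):
  B₁ = (16·4.352872 − 4.493415)/15 = 4.343502
  B₂ = (16·4.344153 − 4.352872)/15 = 4.343572
Then eliminate the h^6 term (factor 2^6 = 64):
  (64·4.343572 − 4.343502)/63 = 4.343573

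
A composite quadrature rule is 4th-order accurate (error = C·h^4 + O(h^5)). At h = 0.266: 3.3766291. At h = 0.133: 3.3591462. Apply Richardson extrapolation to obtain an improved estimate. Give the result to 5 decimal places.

The leading error scales as h^4; refining by a factor of 2 reduces it by 2^4 = 16.
Extrapolated value = (16·A(h/2) − A(h)) / (16 − 1)
= (16·3.3591462 − 3.3766291) / 15
= 50.3697101 / 15 = 3.3579807

3.35798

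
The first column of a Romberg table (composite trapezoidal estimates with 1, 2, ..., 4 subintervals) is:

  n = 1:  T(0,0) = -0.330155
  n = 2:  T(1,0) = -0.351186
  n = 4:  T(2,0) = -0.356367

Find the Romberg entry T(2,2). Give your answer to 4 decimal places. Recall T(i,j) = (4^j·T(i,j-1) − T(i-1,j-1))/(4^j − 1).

-0.3581

Richardson extrapolation on the trapezoidal column (denominator 4−1=3):
T(1,1) = -0.351186 + (-0.351186 − (-0.330155))/3 = -0.358196
T(2,1) = -0.356367 + (-0.356367 − (-0.351186))/3 = -0.358094
T(2,2) = (16·(-0.358094) − (-0.358196)) / 15 = -0.358087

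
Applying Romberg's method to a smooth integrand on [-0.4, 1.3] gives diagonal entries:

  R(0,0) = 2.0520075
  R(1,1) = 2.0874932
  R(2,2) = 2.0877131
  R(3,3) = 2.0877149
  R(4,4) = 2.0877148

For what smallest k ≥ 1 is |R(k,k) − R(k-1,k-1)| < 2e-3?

k = 2

|R(1,1) − R(0,0)| = 0.0354857 ≥ 2e-3
|R(2,2) − R(1,1)| = 0.0002199 < 2e-3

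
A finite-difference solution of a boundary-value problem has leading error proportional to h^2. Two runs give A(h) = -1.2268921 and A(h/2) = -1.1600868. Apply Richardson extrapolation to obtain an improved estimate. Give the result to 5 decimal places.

-1.13782

The leading error scales as h^2; refining by a factor of 2 reduces it by 2^2 = 4.
Extrapolated value = (4·A(h/2) − A(h)) / (4 − 1)
= (4·(-1.1600868) − (-1.2268921)) / 3
= -3.4134551 / 3 = -1.1378184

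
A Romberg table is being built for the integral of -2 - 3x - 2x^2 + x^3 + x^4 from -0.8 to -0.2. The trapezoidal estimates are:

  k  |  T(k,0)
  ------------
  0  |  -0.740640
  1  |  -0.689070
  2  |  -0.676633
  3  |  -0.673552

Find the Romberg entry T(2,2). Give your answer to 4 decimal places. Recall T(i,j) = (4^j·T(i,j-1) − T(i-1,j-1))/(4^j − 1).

Richardson extrapolation on the trapezoidal column (denominator 4−1=3):
T(1,1) = (4·(-0.689070) − (-0.740640)) / 3 = -0.671880
T(2,1) = -0.676633 + (-0.676633 − (-0.689070))/3 = -0.672487
T(2,2) = (16·(-0.672487) − (-0.671880)) / 15 = -0.672527

-0.6725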